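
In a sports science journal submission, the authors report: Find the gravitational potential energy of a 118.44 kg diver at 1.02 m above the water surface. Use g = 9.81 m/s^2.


PE = m * g * h
PE = 118.44 * 9.81 * 1.02
PE = 1161.8964 * 1.02 = 1185.1343 J

1185.1343 J


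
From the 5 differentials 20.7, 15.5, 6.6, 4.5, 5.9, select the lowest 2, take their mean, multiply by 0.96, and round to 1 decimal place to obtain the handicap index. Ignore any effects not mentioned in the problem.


All differentials: 20.7, 15.5, 6.6, 4.5, 5.9
Sorted: 4.5, 5.9, 6.6, 15.5, 20.7
Best 2: 4.5, 5.9
Average of best = 10.4 / 2 = 5.2
Raw index = 5.2 * 0.96 = 4.992
Handicap index = round(4.992, 1) = 5.0

5.0


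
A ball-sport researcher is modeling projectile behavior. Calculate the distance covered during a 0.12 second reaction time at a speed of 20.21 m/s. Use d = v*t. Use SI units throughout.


d = v * t
d = 20.21 * 0.12
d = 2.4252 m

2.4252 m


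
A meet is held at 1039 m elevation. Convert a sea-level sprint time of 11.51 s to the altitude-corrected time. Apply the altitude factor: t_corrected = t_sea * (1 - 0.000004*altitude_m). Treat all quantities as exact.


Correction factor = 1 - 0.000004 * 1039 = 0.995844
t_corrected = t_sea * factor = 11.51 * 0.995844
t_corrected = 11.4622 s

11.4622 s


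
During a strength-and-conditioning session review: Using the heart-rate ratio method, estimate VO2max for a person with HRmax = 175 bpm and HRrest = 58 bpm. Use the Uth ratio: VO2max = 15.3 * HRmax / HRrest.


VO2max = 15.3 * HRmax / HRrest
VO2max = 15.3 * 175 / 58
VO2max = 2677.5 / 58 = 46.1638 mL/kg/min

46.1638 mL/kg/min


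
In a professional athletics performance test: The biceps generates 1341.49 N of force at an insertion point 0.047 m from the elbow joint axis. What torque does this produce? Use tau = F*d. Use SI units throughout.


tau = F * d
tau = 1341.49 * 0.047
tau = 63.05 N*m

63.05 N*m


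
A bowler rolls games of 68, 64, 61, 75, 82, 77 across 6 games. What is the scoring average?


Average = sum / n
Sum = 427
Average = 427 / 6 = 71.1667

71.1667


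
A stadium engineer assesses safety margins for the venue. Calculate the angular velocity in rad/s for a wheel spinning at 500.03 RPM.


omega = RPM * 2 * pi / 60
omega = 500.03 * 2 * 3.14159 / 60
omega = 3141.7811 / 60 = 52.363 rad/s

52.363 rad/s


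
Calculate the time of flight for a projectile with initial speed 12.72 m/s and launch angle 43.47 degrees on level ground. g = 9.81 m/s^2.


T = 2*v*sin(theta)/g
sin(theta) = sin(43.47 deg) = 0.688
T = 2*12.72*0.688 / 9.81
T = 17.5021 / 9.81 = 1.7841 s

1.7841 s


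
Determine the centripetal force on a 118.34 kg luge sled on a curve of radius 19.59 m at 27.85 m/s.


Fc = m * v^2 / r
v^2 = 27.85^2 = 775.6225
Fc = 118.34 * 775.6225 / 19.59
Fc = 91787.1667 / 19.59 = 4685.4092 N

4685.4092 N


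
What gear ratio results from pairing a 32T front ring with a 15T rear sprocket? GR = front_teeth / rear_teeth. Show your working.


GR = front_teeth / rear_teeth
GR = 32 / 15
GR = 2.1333

2.1333


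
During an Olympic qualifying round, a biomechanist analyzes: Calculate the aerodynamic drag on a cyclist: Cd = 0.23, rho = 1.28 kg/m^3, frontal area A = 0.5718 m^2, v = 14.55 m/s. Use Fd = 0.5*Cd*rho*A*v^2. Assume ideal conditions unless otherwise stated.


Fd = 0.5 * Cd * rho * A * v^2
Fd = 0.5 * 0.23 * 1.28 * 0.5718 * 14.55^2
v^2 = 211.7025
Fd = 0.5 * 0.23 * 1.28 * 0.5718 * 211.7025 = 17.8188 N

17.8188 N


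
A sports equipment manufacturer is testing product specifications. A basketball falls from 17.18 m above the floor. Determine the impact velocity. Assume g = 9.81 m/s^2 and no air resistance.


v = sqrt(2 * g * h)
v = sqrt(2 * 9.81 * 17.18)
v = sqrt(337.0716) = 18.3595 m/s

18.3595 m/s


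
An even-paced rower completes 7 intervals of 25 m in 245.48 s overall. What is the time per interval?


Split time = total_time / n_laps = 245.48 / 7
Split time = 35.0686 s per lap

35.0686 s


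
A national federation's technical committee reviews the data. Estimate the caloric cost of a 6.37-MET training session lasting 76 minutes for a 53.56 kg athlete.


kcal = MET * mass * time_hr
Convert time: 76 min = 1.2667 hr
kcal = 6.37 * 53.56 * 1.2667
kcal = 432.1578 kcal

432.1578 kcal


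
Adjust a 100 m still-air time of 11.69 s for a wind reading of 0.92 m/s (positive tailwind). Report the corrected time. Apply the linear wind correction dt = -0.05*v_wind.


dt = -0.05 * v_wind = -0.05 * 0.92 = -0.046 s
t_corrected = t_still + dt = 11.69 + (-0.046)
t_corrected = 11.644 s

11.644 s


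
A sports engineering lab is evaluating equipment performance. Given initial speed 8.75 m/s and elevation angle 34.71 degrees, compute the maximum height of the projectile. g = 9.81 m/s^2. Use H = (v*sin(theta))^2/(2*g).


H = (v*sin(theta))^2 / (2*g)
vy = v*sin(theta) = 8.75 * sin(34.71 deg) = 4.9825 m/s
H = vy^2 / (2*g) = 24.8248 / (2*9.81)
H = 24.8248 / 19.62 = 1.2653 m

1.2653 m


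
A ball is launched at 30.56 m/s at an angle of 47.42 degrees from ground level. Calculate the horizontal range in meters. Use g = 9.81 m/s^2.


R = v^2 * sin(2*theta) / g
Convert angle to radians: theta = 47.42 deg = 0.8276 rad
sin(2*theta) = sin(1.6553) = 0.9964
R = 30.56^2 * 0.9964 / 9.81
R = 933.9136 * 0.9964 / 9.81 = 94.8607 m

94.8607 m


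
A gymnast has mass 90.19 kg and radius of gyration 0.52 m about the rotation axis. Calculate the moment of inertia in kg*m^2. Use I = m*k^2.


I = m * k^2
I = 90.19 * 0.52^2
I = 90.19 * 0.2704 = 24.3874 kg*m^2

24.3874 kg*m^2


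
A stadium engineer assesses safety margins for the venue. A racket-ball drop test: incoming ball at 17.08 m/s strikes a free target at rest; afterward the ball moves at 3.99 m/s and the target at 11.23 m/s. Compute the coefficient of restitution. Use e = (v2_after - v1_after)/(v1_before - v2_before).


e = (v2_after - v1_after) / (v1_before - v2_before)
Numerator = 11.23 - 3.99 = 7.24
Denominator = 17.08 - 0 = 17.08
e = 7.24 / 17.08 = 0.4239

0.4239


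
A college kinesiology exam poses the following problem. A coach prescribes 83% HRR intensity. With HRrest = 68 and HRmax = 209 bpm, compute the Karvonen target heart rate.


Target = HRrest + pct*(HRmax - HRrest)
Heart rate reserve = HRmax - HRrest = 209 - 68 = 141 bpm
Fraction = 83% = 0.83
Target = 68 + 0.83 * 141
Target = 68 + 117.03 = 185.03 bpm

185.03 bpm


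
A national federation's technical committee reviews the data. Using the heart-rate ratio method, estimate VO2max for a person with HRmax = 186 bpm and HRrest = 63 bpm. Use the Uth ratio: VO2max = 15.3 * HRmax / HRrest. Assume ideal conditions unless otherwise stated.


VO2max = 15.3 * HRmax / HRrest
VO2max = 15.3 * 186 / 63
VO2max = 2845.8 / 63 = 45.1714 mL/kg/min

45.1714 mL/kg/min


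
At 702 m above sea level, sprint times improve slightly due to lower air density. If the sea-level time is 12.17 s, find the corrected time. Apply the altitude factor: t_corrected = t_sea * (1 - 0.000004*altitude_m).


Correction factor = 1 - 0.000004 * 702 = 0.997192
t_corrected = t_sea * factor = 12.17 * 0.997192
t_corrected = 12.1358 s

12.1358 s


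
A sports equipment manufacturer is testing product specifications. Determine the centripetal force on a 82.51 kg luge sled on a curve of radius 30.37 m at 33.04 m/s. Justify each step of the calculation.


Fc = m * v^2 / r
v^2 = 33.04^2 = 1091.6416
Fc = 82.51 * 1091.6416 / 30.37
Fc = 90071.3484 / 30.37 = 2965.8001 N

2965.8001 N


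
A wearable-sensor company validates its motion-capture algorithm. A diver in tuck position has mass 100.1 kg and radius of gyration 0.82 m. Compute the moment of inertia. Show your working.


I = m * k^2
I = 100.1 * 0.82^2
I = 100.1 * 0.6724 = 67.3072 kg*m^2

67.3072 kg*m^2


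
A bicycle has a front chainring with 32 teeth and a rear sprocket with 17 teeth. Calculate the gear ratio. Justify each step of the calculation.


GR = front_teeth / rear_teeth
GR = 32 / 17
GR = 1.8824

1.8824


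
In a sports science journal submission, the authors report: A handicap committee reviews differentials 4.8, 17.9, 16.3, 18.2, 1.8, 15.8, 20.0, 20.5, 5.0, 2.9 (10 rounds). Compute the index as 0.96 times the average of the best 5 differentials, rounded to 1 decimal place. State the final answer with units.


All differentials: 4.8, 17.9, 16.3, 18.2, 1.8, 15.8, 20.0, 20.5, 5.0, 2.9
Sorted: 1.8, 2.9, 4.8, 5.0, 15.8, 16.3, 17.9, 18.2, 20.0, 20.5
Best 5: 1.8, 2.9, 4.8, 5.0, 15.8
Average of best = 30.3 / 5 = 6.06
Raw index = 6.06 * 0.96 = 5.8176
Handicap index = round(5.8176, 1) = 5.8

5.8


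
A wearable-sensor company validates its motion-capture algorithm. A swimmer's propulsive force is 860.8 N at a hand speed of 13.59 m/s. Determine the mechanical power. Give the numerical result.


P = F * v
P = 860.8 * 13.59
P = 11698.272 W

11698.272 W


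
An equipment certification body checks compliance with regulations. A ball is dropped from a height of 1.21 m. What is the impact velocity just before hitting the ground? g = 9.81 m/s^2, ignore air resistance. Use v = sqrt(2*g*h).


v = sqrt(2 * g * h)
v = sqrt(2 * 9.81 * 1.21)
v = sqrt(23.7402) = 4.8724 m/s

4.8724 m/s


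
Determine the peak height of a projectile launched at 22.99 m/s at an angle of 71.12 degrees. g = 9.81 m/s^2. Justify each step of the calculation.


H = (v*sin(theta))^2 / (2*g)
vy = v*sin(theta) = 22.99 * sin(71.12 deg) = 21.7531 m/s
H = vy^2 / (2*g) = 473.1974 / (2*9.81)
H = 473.1974 / 19.62 = 24.1181 m

24.1181 m


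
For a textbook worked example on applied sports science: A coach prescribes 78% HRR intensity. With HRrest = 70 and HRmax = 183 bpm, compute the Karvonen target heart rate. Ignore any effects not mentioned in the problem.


Target = HRrest + pct*(HRmax - HRrest)
Heart rate reserve = HRmax - HRrest = 183 - 70 = 113 bpm
Fraction = 78% = 0.78
Target = 70 + 0.78 * 113
Target = 70 + 88.14 = 158.14 bpm

158.14 bpm


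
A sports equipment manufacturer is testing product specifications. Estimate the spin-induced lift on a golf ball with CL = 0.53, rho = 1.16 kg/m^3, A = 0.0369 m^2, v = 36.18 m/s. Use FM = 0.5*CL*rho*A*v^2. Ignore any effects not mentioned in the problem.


FM = 0.5 * CL * rho * A * v^2
FM = 0.5 * 0.53 * 1.16 * 0.0369 * 36.18^2
v^2 = 1308.9924
FM = 0.5 * 0.53 * 1.16 * 0.0369 * 1308.9924 = 14.848 N

14.848 N


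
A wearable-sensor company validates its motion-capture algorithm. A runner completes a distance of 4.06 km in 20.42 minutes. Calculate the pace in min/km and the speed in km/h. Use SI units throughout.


Pace = time / distance = 20.42 min / 4.06 km = 5.0296 min/km
Speed = distance / time_in_hours = 4.06 / 0.3403 hr
Speed = 11.9295 km/h

5.0296 min/km, 11.9295 km/h


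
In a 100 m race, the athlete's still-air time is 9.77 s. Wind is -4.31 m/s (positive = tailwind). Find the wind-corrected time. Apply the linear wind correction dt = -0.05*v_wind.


dt = -0.05 * v_wind = -0.05 * -4.31 = 0.2155 s
t_corrected = t_still + dt = 9.77 + (0.2155)
t_corrected = 9.9855 s

9.9855 s


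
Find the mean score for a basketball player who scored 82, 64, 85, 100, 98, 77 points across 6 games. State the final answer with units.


Average = sum / n
Sum = 506
Average = 506 / 6 = 84.3333

84.3333


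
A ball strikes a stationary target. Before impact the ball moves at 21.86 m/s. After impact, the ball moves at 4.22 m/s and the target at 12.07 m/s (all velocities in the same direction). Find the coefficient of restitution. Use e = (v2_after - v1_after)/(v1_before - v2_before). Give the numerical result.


e = (v2_after - v1_after) / (v1_before - v2_before)
Numerator = 12.07 - 4.22 = 7.85
Denominator = 21.86 - 0 = 21.86
e = 7.85 / 21.86 = 0.3591

0.3591


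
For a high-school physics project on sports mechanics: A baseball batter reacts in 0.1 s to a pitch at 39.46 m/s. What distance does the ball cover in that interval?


d = v * t
d = 39.46 * 0.1
d = 3.946 m

3.946 m


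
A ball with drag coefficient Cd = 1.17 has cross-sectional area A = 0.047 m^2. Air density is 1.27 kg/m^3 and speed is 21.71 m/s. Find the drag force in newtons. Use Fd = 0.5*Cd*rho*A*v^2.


Fd = 0.5 * Cd * rho * A * v^2
Fd = 0.5 * 1.17 * 1.27 * 0.047 * 21.71^2
v^2 = 471.3241
Fd = 0.5 * 1.17 * 1.27 * 0.047 * 471.3241 = 16.458 N

16.458 N


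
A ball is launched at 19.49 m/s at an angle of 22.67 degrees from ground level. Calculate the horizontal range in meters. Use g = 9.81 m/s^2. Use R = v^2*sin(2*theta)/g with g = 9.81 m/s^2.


R = v^2 * sin(2*theta) / g
Convert angle to radians: theta = 22.67 deg = 0.3957 rad
sin(2*theta) = sin(0.7913) = 0.7113
R = 19.49^2 * 0.7113 / 9.81
R = 379.8601 * 0.7113 / 9.81 = 27.5424 m

27.5424 m


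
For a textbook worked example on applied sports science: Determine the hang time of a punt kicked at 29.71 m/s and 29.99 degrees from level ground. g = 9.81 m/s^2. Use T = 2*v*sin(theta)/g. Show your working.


T = 2*v*sin(theta)/g
sin(theta) = sin(29.99 deg) = 0.4998
T = 2*29.71*0.4998 / 9.81
T = 29.701 / 9.81 = 3.0276 s

3.0276 s


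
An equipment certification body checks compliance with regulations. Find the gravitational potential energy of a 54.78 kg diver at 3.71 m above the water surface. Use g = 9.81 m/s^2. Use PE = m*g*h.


PE = m * g * h
PE = 54.78 * 9.81 * 3.71
PE = 537.3918 * 3.71 = 1993.7236 J

1993.7236 J


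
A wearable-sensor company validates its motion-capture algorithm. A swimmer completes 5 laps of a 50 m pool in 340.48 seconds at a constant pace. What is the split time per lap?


Split time = total_time / n_laps = 340.48 / 5
Split time = 68.096 s per lap

68.096 s


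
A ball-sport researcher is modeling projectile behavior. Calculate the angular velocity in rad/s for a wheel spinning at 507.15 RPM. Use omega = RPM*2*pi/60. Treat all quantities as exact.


omega = RPM * 2 * pi / 60
omega = 507.15 * 2 * 3.14159 / 60
omega = 3186.5174 / 60 = 53.1086 rad/s

53.1086 rad/s


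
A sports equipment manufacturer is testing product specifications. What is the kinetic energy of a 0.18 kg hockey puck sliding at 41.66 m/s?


KE = 0.5 * m * v^2
KE = 0.5 * 0.18 * 41.66^2
KE = 0.5 * 0.18 * 1735.5556 = 156.2 J

156.2 J


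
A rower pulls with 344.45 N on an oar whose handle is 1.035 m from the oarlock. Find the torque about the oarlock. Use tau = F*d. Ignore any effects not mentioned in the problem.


tau = F * d
tau = 344.45 * 1.035
tau = 356.5057 N*m

356.5057 N*m


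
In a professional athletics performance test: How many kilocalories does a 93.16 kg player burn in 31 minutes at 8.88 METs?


kcal = MET * mass * time_hr
Convert time: 31 min = 0.5167 hr
kcal = 8.88 * 93.16 * 0.5167
kcal = 427.4181 kcal

427.4181 kcal


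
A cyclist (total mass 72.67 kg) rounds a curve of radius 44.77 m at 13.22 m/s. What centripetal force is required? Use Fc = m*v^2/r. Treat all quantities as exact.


Fc = m * v^2 / r
v^2 = 13.22^2 = 174.7684
Fc = 72.67 * 174.7684 / 44.77
Fc = 12700.4196 / 44.77 = 283.6815 N

283.6815 N


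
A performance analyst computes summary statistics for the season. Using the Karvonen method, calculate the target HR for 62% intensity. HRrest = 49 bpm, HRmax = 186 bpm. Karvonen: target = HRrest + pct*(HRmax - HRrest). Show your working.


Target = HRrest + pct*(HRmax - HRrest)
Heart rate reserve = HRmax - HRrest = 186 - 49 = 137 bpm
Fraction = 62% = 0.62
Target = 49 + 0.62 * 137
Target = 49 + 84.94 = 133.94 bpm

133.94 bpm


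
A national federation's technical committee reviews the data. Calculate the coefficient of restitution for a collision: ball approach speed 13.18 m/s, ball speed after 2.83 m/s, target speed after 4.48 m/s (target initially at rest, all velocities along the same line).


e = (v2_after - v1_after) / (v1_before - v2_before)
Numerator = 4.48 - 2.83 = 1.65
Denominator = 13.18 - 0 = 13.18
e = 1.65 / 13.18 = 0.1252

0.1252


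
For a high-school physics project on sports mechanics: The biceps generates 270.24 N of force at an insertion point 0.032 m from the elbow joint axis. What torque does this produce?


tau = F * d
tau = 270.24 * 0.032
tau = 8.6477 N*m

8.6477 N*m


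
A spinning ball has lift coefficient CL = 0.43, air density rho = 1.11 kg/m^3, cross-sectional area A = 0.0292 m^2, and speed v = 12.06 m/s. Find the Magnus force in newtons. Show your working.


FM = 0.5 * CL * rho * A * v^2
FM = 0.5 * 0.43 * 1.11 * 0.0292 * 12.06^2
v^2 = 145.4436
FM = 0.5 * 0.43 * 1.11 * 0.0292 * 145.4436 = 1.0135 N

1.0135 N


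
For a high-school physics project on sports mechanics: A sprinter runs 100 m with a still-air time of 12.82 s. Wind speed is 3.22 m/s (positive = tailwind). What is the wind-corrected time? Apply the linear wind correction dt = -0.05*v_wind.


dt = -0.05 * v_wind = -0.05 * 3.22 = -0.161 s
t_corrected = t_still + dt = 12.82 + (-0.161)
t_corrected = 12.659 s

12.659 s


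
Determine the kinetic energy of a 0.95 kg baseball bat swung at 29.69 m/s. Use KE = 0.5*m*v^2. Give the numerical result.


KE = 0.5 * m * v^2
KE = 0.5 * 0.95 * 29.69^2
KE = 0.5 * 0.95 * 881.4961 = 418.7106 J

418.7106 J


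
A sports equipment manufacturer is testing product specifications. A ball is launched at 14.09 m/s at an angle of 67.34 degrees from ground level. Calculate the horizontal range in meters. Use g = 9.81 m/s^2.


R = v^2 * sin(2*theta) / g
Convert angle to radians: theta = 67.34 deg = 1.1753 rad
sin(2*theta) = sin(2.3506) = 0.711
R = 14.09^2 * 0.711 / 9.81
R = 198.5281 * 0.711 / 9.81 = 14.3896 m

14.3896 m


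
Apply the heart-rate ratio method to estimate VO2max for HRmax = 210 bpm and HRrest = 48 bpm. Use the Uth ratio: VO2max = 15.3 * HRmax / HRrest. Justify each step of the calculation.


VO2max = 15.3 * HRmax / HRrest
VO2max = 15.3 * 210 / 48
VO2max = 3213 / 48 = 66.9375 mL/kg/min

66.9375 mL/kg/min


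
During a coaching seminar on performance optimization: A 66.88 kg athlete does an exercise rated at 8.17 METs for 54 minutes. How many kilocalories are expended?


kcal = MET * mass * time_hr
Convert time: 54 min = 0.9 hr
kcal = 8.17 * 66.88 * 0.9
kcal = 491.7686 kcal

491.7686 kcal


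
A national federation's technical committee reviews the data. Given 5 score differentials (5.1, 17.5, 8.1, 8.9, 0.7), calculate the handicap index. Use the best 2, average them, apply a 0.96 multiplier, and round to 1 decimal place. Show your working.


All differentials: 5.1, 17.5, 8.1, 8.9, 0.7
Sorted: 0.7, 5.1, 8.1, 8.9, 17.5
Best 2: 0.7, 5.1
Average of best = 5.8 / 2 = 2.9
Raw index = 2.9 * 0.96 = 2.784
Handicap index = round(2.784, 1) = 2.8

2.8


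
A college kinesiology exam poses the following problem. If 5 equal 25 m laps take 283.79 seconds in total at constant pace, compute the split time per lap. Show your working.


Split time = total_time / n_laps = 283.79 / 5
Split time = 56.758 s per lap

56.758 s


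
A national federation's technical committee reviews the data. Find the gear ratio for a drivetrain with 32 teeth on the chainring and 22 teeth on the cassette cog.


GR = front_teeth / rear_teeth
GR = 32 / 22
GR = 1.4545

1.4545


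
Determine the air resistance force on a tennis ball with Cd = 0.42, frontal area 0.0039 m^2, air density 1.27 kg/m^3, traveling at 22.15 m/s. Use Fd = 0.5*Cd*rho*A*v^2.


Fd = 0.5 * Cd * rho * A * v^2
Fd = 0.5 * 0.42 * 1.27 * 0.0039 * 22.15^2
v^2 = 490.6225
Fd = 0.5 * 0.42 * 1.27 * 0.0039 * 490.6225 = 0.5103 N

0.5103 N


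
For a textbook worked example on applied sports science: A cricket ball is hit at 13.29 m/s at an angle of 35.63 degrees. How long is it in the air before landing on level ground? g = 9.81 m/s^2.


T = 2*v*sin(theta)/g
sin(theta) = sin(35.63 deg) = 0.5825
T = 2*13.29*0.5825 / 9.81
T = 15.4841 / 9.81 = 1.5784 s

1.5784 s


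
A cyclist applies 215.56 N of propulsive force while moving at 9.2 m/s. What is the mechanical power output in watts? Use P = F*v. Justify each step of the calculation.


P = F * v
P = 215.56 * 9.2
P = 1983.152 W

1983.152 W


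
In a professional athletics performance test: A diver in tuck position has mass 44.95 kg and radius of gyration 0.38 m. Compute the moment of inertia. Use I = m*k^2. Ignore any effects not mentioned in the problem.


I = m * k^2
I = 44.95 * 0.38^2
I = 44.95 * 0.1444 = 6.4908 kg*m^2

6.4908 kg*m^2


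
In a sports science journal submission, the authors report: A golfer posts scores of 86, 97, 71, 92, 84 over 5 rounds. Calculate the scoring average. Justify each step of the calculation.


Average = sum / n
Sum = 430
Average = 430 / 5 = 86

86


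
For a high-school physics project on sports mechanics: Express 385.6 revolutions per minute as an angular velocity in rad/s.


omega = RPM * 2 * pi / 60
omega = 385.6 * 2 * 3.14159 / 60
omega = 2422.7963 / 60 = 40.3799 rad/s

40.3799 rad/s


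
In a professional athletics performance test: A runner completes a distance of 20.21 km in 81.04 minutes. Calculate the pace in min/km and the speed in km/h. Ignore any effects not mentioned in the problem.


Pace = time / distance = 81.04 min / 20.21 km = 4.0099 min/km
Speed = distance / time_in_hours = 20.21 / 1.3507 hr
Speed = 14.963 km/h

4.0099 min/km, 14.963 km/h


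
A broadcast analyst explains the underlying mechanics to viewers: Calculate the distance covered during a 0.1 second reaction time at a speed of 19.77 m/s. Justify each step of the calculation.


d = v * t
d = 19.77 * 0.1
d = 1.977 m

1.977 m


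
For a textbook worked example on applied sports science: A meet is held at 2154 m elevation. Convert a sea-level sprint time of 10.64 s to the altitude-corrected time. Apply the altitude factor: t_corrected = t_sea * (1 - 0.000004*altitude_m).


Correction factor = 1 - 0.000004 * 2154 = 0.991384
t_corrected = t_sea * factor = 10.64 * 0.991384
t_corrected = 10.5483 s

10.5483 s


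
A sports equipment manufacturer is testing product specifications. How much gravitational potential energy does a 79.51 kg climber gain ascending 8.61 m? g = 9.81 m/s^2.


PE = m * g * h
PE = 79.51 * 9.81 * 8.61
PE = 779.9931 * 8.61 = 6715.7406 J

6715.7406 J


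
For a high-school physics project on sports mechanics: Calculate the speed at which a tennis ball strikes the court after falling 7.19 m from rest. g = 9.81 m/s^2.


v = sqrt(2 * g * h)
v = sqrt(2 * 9.81 * 7.19)
v = sqrt(141.0678) = 11.8772 m/s

11.8772 m/s


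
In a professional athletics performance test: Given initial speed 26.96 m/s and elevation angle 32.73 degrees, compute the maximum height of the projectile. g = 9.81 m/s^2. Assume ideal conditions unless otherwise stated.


H = (v*sin(theta))^2 / (2*g)
vy = v*sin(theta) = 26.96 * sin(32.73 deg) = 14.5768 m/s
H = vy^2 / (2*g) = 212.4818 / (2*9.81)
H = 212.4818 / 19.62 = 10.8299 m

10.8299 m


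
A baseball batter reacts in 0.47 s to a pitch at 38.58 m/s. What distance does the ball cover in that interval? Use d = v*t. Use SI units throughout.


d = v * t
d = 38.58 * 0.47
d = 18.1326 m

18.1326 m


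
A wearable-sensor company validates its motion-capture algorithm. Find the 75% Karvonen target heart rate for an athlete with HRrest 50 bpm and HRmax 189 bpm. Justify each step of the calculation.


Target = HRrest + pct*(HRmax - HRrest)
Heart rate reserve = HRmax - HRrest = 189 - 50 = 139 bpm
Fraction = 75% = 0.75
Target = 50 + 0.75 * 139
Target = 50 + 104.25 = 154.25 bpm

154.25 bpm


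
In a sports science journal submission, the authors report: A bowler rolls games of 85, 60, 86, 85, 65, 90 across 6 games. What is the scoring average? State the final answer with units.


Average = sum / n
Sum = 471
Average = 471 / 6 = 78.5

78.5


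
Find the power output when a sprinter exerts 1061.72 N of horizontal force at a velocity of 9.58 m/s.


P = F * v
P = 1061.72 * 9.58
P = 10171.2776 W

10171.2776 W


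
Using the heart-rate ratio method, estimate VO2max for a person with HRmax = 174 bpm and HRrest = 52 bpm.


VO2max = 15.3 * HRmax / HRrest
VO2max = 15.3 * 174 / 52
VO2max = 2662.2 / 52 = 51.1962 mL/kg/min

51.1962 mL/kg/min


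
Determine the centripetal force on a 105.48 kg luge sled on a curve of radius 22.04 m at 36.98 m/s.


Fc = m * v^2 / r
v^2 = 36.98^2 = 1367.5204
Fc = 105.48 * 1367.5204 / 22.04
Fc = 144246.0518 / 22.04 = 6544.7392 N

6544.7392 N


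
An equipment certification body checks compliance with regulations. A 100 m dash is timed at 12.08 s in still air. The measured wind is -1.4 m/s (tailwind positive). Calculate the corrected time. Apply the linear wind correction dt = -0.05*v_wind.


dt = -0.05 * v_wind = -0.05 * -1.4 = 0.07 s
t_corrected = t_still + dt = 12.08 + (0.07)
t_corrected = 12.15 s

12.15 s


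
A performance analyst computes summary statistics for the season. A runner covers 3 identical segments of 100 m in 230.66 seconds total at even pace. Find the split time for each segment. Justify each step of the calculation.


Split time = total_time / n_laps = 230.66 / 3
Split time = 76.8867 s per lap

76.8867 s


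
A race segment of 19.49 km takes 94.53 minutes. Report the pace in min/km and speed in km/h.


Pace = time / distance = 94.53 min / 19.49 km = 4.8502 min/km
Speed = distance / time_in_hours = 19.49 / 1.5755 hr
Speed = 12.3707 km/h

4.8502 min/km, 12.3707 km/h


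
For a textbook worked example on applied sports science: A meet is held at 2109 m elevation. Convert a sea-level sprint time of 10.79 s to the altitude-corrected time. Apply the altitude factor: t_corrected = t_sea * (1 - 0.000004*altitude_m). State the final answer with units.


Correction factor = 1 - 0.000004 * 2109 = 0.991564
t_corrected = t_sea * factor = 10.79 * 0.991564
t_corrected = 10.699 s

10.699 s


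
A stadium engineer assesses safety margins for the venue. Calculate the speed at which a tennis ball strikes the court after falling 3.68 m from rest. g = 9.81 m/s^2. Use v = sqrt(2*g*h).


v = sqrt(2 * g * h)
v = sqrt(2 * 9.81 * 3.68)
v = sqrt(72.2016) = 8.4972 m/s

8.4972 m/s


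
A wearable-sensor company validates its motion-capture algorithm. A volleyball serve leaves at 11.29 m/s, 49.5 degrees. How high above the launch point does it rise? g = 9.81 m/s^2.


H = (v*sin(theta))^2 / (2*g)
vy = v*sin(theta) = 11.29 * sin(49.5 deg) = 8.585 m/s
H = vy^2 / (2*g) = 73.7019 / (2*9.81)
H = 73.7019 / 19.62 = 3.7565 m

3.7565 m


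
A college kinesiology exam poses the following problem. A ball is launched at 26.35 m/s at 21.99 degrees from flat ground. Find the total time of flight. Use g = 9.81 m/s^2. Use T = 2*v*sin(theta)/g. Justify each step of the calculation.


T = 2*v*sin(theta)/g
sin(theta) = sin(21.99 deg) = 0.3744
T = 2*26.35*0.3744 / 9.81
T = 19.7332 / 9.81 = 2.0115 s

2.0115 s


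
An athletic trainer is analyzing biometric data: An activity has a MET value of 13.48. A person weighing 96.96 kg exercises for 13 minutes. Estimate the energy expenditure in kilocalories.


kcal = MET * mass * time_hr
Convert time: 13 min = 0.2167 hr
kcal = 13.48 * 96.96 * 0.2167
kcal = 283.1878 kcal

283.1878 kcal


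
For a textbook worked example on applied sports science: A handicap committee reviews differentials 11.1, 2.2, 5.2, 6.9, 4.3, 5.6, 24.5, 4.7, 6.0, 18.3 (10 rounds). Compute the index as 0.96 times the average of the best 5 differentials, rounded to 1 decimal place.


All differentials: 11.1, 2.2, 5.2, 6.9, 4.3, 5.6, 24.5, 4.7, 6.0, 18.3
Sorted: 2.2, 4.3, 4.7, 5.2, 5.6, 6.0, 6.9, 11.1, 18.3, 24.5
Best 5: 2.2, 4.3, 4.7, 5.2, 5.6
Average of best = 22 / 5 = 4.4
Raw index = 4.4 * 0.96 = 4.224
Handicap index = round(4.224, 1) = 4.2

4.2


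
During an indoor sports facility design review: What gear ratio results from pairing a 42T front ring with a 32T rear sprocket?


GR = front_teeth / rear_teeth
GR = 42 / 32
GR = 1.3125

1.3125


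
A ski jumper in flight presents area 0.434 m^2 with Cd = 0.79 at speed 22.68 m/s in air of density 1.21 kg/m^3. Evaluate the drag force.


Fd = 0.5 * Cd * rho * A * v^2
Fd = 0.5 * 0.79 * 1.21 * 0.434 * 22.68^2
v^2 = 514.3824
Fd = 0.5 * 0.79 * 1.21 * 0.434 * 514.3824 = 106.6985 N

106.6985 N


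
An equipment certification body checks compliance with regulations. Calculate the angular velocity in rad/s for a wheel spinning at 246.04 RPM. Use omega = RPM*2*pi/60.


omega = RPM * 2 * pi / 60
omega = 246.04 * 2 * 3.14159 / 60
omega = 1545.9149 / 60 = 25.7652 rad/s

25.7652 rad/s


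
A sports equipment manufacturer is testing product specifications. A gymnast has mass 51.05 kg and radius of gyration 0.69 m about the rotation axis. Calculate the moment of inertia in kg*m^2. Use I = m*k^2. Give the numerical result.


I = m * k^2
I = 51.05 * 0.69^2
I = 51.05 * 0.4761 = 24.3049 kg*m^2

24.3049 kg*m^2


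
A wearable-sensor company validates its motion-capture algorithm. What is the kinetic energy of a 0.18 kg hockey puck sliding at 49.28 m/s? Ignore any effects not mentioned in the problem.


KE = 0.5 * m * v^2
KE = 0.5 * 0.18 * 49.28^2
KE = 0.5 * 0.18 * 2428.5184 = 218.5667 J

218.5667 J


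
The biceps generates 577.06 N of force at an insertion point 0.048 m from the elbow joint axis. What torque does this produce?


tau = F * d
tau = 577.06 * 0.048
tau = 27.6989 N*m

27.6989 N*m


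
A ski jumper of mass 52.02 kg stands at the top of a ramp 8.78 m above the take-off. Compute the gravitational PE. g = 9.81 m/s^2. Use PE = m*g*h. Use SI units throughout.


PE = m * g * h
PE = 52.02 * 9.81 * 8.78
PE = 510.3162 * 8.78 = 4480.5762 J

4480.5762 J


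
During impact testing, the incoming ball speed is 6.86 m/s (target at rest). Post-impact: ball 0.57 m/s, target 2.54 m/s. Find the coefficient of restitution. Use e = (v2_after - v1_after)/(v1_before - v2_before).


e = (v2_after - v1_after) / (v1_before - v2_before)
Numerator = 2.54 - 0.57 = 1.97
Denominator = 6.86 - 0 = 6.86
e = 1.97 / 6.86 = 0.2872

0.2872


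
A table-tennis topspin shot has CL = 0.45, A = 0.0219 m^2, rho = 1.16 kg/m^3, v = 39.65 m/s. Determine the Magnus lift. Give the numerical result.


FM = 0.5 * CL * rho * A * v^2
FM = 0.5 * 0.45 * 1.16 * 0.0219 * 39.65^2
v^2 = 1572.1225
FM = 0.5 * 0.45 * 1.16 * 0.0219 * 1572.1225 = 8.9861 N

8.9861 N


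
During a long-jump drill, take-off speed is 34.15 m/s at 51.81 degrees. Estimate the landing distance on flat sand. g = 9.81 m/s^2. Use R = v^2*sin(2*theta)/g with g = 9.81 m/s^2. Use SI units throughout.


R = v^2 * sin(2*theta) / g
Convert angle to radians: theta = 51.81 deg = 0.9043 rad
sin(2*theta) = sin(1.8085) = 0.9719
R = 34.15^2 * 0.9719 / 9.81
R = 1166.2225 * 0.9719 / 9.81 = 115.5379 m

115.5379 m


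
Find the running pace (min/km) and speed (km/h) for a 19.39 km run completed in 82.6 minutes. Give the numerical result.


Pace = time / distance = 82.6 min / 19.39 km = 4.2599 min/km
Speed = distance / time_in_hours = 19.39 / 1.3767 hr
Speed = 14.0847 km/h

4.2599 min/km, 14.0847 km/h


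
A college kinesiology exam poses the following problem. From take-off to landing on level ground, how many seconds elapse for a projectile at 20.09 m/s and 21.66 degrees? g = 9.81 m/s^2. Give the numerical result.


T = 2*v*sin(theta)/g
sin(theta) = sin(21.66 deg) = 0.3691
T = 2*20.09*0.3691 / 9.81
T = 14.8304 / 9.81 = 1.5118 s

1.5118 s


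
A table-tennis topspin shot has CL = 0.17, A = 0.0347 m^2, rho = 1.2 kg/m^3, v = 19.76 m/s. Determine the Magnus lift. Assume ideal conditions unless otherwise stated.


FM = 0.5 * CL * rho * A * v^2
FM = 0.5 * 0.17 * 1.2 * 0.0347 * 19.76^2
v^2 = 390.4576
FM = 0.5 * 0.17 * 1.2 * 0.0347 * 390.4576 = 1.382 N

1.382 N


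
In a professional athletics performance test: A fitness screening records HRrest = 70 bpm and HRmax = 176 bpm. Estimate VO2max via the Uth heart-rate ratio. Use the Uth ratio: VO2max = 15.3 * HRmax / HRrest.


VO2max = 15.3 * HRmax / HRrest
VO2max = 15.3 * 176 / 70
VO2max = 2692.8 / 70 = 38.4686 mL/kg/min

38.4686 mL/kg/min


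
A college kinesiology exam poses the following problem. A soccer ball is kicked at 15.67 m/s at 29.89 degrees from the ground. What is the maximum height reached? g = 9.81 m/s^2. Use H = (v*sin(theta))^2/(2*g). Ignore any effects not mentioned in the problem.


H = (v*sin(theta))^2 / (2*g)
vy = v*sin(theta) = 15.67 * sin(29.89 deg) = 7.8089 m/s
H = vy^2 / (2*g) = 60.9794 / (2*9.81)
H = 60.9794 / 19.62 = 3.108 m

3.108 m


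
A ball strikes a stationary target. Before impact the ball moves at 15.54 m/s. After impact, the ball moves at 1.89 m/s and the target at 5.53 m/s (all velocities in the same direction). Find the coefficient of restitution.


e = (v2_after - v1_after) / (v1_before - v2_before)
Numerator = 5.53 - 1.89 = 3.64
Denominator = 15.54 - 0 = 15.54
e = 3.64 / 15.54 = 0.2342

0.2342


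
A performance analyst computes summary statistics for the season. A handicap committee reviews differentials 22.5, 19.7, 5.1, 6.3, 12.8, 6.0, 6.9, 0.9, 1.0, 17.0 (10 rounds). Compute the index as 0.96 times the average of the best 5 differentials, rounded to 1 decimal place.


All differentials: 22.5, 19.7, 5.1, 6.3, 12.8, 6.0, 6.9, 0.9, 1.0, 17.0
Sorted: 0.9, 1.0, 5.1, 6.0, 6.3, 6.9, 12.8, 17.0, 19.7, 22.5
Best 5: 0.9, 1.0, 5.1, 6.0, 6.3
Average of best = 19.3 / 5 = 3.86
Raw index = 3.86 * 0.96 = 3.7056
Handicap index = round(3.7056, 1) = 3.7

3.7


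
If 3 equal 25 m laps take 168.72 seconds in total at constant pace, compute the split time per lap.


Split time = total_time / n_laps = 168.72 / 3
Split time = 56.24 s per lap

56.24 s


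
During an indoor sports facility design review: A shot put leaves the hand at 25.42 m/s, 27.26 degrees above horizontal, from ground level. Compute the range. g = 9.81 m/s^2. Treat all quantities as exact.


R = v^2 * sin(2*theta) / g
Convert angle to radians: theta = 27.26 deg = 0.4758 rad
sin(2*theta) = sin(0.9516) = 0.8143
R = 25.42^2 * 0.8143 / 9.81
R = 646.1764 * 0.8143 / 9.81 = 53.6384 m

53.6384 m


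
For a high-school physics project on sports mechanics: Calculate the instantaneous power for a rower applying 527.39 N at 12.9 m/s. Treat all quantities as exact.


P = F * v
P = 527.39 * 12.9
P = 6803.331 W

6803.331 W


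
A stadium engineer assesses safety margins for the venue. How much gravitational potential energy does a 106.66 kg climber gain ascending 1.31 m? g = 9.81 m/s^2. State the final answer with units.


PE = m * g * h
PE = 106.66 * 9.81 * 1.31
PE = 1046.3346 * 1.31 = 1370.6983 J

1370.6983 J


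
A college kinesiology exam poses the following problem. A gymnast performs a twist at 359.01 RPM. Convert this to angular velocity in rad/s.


omega = RPM * 2 * pi / 60
omega = 359.01 * 2 * 3.14159 / 60
omega = 2255.7264 / 60 = 37.5954 rad/s

37.5954 rad/s


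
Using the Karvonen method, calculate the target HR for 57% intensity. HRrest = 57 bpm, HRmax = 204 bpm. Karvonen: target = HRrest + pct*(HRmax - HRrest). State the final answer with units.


Target = HRrest + pct*(HRmax - HRrest)
Heart rate reserve = HRmax - HRrest = 204 - 57 = 147 bpm
Fraction = 57% = 0.57
Target = 57 + 0.57 * 147
Target = 57 + 83.79 = 140.79 bpm

140.79 bpm


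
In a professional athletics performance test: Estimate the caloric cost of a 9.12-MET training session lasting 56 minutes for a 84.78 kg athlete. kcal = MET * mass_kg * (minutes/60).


kcal = MET * mass * time_hr
Convert time: 56 min = 0.9333 hr
kcal = 9.12 * 84.78 * 0.9333
kcal = 721.6474 kcal

721.6474 kcal


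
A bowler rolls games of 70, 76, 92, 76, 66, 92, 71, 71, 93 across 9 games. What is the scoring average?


Average = sum / n
Sum = 707
Average = 707 / 9 = 78.5556

78.5556


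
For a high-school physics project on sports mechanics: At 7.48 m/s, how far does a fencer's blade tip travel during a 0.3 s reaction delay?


d = v * t
d = 7.48 * 0.3
d = 2.244 m

2.244 m


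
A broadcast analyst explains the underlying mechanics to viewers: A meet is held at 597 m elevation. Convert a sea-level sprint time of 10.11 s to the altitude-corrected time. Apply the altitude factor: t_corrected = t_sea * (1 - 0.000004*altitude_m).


Correction factor = 1 - 0.000004 * 597 = 0.997612
t_corrected = t_sea * factor = 10.11 * 0.997612
t_corrected = 10.0859 s

10.0859 s


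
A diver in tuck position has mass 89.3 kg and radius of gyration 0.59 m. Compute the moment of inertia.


I = m * k^2
I = 89.3 * 0.59^2
I = 89.3 * 0.3481 = 31.0853 kg*m^2

31.0853 kg*m^2


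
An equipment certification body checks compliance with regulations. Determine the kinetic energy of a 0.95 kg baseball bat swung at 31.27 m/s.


KE = 0.5 * m * v^2
KE = 0.5 * 0.95 * 31.27^2
KE = 0.5 * 0.95 * 977.8129 = 464.4611 J

464.4611 J


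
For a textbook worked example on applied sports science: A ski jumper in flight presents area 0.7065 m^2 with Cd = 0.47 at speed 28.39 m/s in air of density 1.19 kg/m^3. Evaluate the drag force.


Fd = 0.5 * Cd * rho * A * v^2
Fd = 0.5 * 0.47 * 1.19 * 0.7065 * 28.39^2
v^2 = 805.9921
Fd = 0.5 * 0.47 * 1.19 * 0.7065 * 805.9921 = 159.2421 N

159.2421 N


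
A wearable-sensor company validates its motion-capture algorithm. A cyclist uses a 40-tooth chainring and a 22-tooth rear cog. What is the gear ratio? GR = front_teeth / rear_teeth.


GR = front_teeth / rear_teeth
GR = 40 / 22
GR = 1.8182

1.8182


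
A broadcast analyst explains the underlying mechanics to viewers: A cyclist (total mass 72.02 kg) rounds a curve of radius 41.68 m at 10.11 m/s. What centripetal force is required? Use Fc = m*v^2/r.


Fc = m * v^2 / r
v^2 = 10.11^2 = 102.2121
Fc = 72.02 * 102.2121 / 41.68
Fc = 7361.3154 / 41.68 = 176.6151 N

176.6151 N


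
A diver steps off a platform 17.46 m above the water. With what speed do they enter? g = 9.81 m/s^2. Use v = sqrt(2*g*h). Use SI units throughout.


v = sqrt(2 * g * h)
v = sqrt(2 * 9.81 * 17.46)
v = sqrt(342.5652) = 18.5085 m/s

18.5085 m/s


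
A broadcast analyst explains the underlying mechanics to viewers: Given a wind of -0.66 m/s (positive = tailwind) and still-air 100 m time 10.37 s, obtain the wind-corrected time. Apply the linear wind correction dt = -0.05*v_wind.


dt = -0.05 * v_wind = -0.05 * -0.66 = 0.033 s
t_corrected = t_still + dt = 10.37 + (0.033)
t_corrected = 10.403 s

10.403 s


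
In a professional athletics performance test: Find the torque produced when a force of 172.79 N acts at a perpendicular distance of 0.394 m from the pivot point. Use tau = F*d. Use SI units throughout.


tau = F * d
tau = 172.79 * 0.394
tau = 68.0793 N*m

68.0793 N*m


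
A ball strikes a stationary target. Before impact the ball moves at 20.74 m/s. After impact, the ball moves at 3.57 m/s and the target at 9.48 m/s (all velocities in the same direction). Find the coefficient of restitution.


e = (v2_after - v1_after) / (v1_before - v2_before)
Numerator = 9.48 - 3.57 = 5.91
Denominator = 20.74 - 0 = 20.74
e = 5.91 / 20.74 = 0.285

0.285


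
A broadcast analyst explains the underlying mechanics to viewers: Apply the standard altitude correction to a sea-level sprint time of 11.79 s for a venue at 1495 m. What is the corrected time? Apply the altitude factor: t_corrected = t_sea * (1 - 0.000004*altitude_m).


Correction factor = 1 - 0.000004 * 1495 = 0.99402
t_corrected = t_sea * factor = 11.79 * 0.99402
t_corrected = 11.7195 s

11.7195 s


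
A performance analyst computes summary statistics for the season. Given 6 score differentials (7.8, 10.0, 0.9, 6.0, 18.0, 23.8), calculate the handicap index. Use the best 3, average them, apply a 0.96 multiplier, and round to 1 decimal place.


All differentials: 7.8, 10.0, 0.9, 6.0, 18.0, 23.8
Sorted: 0.9, 6.0, 7.8, 10.0, 18.0, 23.8
Best 3: 0.9, 6.0, 7.8
Average of best = 14.7 / 3 = 4.9
Raw index = 4.9 * 0.96 = 4.704
Handicap index = round(4.704, 1) = 4.7

4.7


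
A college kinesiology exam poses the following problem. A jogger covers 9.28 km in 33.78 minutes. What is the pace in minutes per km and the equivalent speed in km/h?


Pace = time / distance = 33.78 min / 9.28 km = 3.6401 min/km
Speed = distance / time_in_hours = 9.28 / 0.563 hr
Speed = 16.4831 km/h

3.6401 min/km, 16.4831 km/h
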